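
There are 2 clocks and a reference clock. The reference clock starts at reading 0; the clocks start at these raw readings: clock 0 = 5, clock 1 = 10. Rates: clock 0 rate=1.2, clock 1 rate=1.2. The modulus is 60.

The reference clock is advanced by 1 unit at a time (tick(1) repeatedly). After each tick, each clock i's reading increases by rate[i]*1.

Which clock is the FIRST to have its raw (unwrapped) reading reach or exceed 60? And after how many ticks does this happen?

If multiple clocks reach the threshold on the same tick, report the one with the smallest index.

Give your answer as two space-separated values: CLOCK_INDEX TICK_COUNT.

clock 0: start=5, rate=1.2, needs 60-5 = 55; ticks = ceil(55/1.2) = ceil(45.8333) = 46; reading at tick 46 = 5 + 1.2*46 = 60.2000
clock 1: start=10, rate=1.2, needs 60-10 = 50; ticks = ceil(50/1.2) = ceil(41.6667) = 42; reading at tick 42 = 10 + 1.2*42 = 60.4000
Minimum tick count = 42; winners = [1]; smallest index = 1

Answer: 1 42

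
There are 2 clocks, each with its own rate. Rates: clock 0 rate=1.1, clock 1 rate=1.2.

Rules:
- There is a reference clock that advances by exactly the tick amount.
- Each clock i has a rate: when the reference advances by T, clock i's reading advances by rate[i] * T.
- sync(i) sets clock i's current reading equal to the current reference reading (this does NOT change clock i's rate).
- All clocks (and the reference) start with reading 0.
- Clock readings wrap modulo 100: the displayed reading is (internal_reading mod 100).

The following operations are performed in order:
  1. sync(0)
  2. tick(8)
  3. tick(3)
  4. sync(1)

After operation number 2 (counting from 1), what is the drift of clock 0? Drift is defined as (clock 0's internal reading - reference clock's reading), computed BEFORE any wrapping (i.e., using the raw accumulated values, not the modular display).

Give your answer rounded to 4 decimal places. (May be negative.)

After op 1 sync(0): ref=0.0000 raw=[0.0000 0.0000]
After op 2 tick(8): ref=8.0000 raw=[8.8000 9.6000]
Drift of clock 0 after op 2: 8.8000 - 8.0000 = 0.8000

Answer: 0.8000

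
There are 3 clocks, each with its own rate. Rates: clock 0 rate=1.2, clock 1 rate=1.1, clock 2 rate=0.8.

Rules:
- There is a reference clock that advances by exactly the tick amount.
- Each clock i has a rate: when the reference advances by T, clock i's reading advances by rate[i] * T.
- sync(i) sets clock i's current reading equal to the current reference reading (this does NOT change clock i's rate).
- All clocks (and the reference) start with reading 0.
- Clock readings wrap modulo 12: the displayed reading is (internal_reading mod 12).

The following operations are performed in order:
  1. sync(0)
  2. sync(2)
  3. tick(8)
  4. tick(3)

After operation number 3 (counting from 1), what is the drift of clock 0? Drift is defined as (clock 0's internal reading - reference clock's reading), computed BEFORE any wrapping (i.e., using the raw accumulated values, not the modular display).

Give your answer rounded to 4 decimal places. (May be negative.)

Answer: 1.6000

Derivation:
After op 1 sync(0): ref=0.0000 raw=[0.0000 0.0000 0.0000]
After op 2 sync(2): ref=0.0000 raw=[0.0000 0.0000 0.0000]
After op 3 tick(8): ref=8.0000 raw=[9.6000 8.8000 6.4000]
Drift of clock 0 after op 3: 9.6000 - 8.0000 = 1.6000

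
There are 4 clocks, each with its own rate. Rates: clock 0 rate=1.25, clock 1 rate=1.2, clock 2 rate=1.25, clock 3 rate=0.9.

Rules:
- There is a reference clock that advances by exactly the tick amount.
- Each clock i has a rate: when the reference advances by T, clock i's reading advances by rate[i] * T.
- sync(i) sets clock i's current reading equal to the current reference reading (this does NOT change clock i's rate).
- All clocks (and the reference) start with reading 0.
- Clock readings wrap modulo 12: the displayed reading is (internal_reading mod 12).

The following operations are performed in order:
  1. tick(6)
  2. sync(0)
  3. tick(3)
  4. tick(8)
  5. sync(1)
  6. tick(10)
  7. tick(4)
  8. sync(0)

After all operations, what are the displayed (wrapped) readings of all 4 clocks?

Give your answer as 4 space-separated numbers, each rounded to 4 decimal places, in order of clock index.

After op 1 tick(6): ref=6.0000 raw=[7.5000 7.2000 7.5000 5.4000]
After op 2 sync(0): ref=6.0000 raw=[6.0000 7.2000 7.5000 5.4000]
After op 3 tick(3): ref=9.0000 raw=[9.7500 10.8000 11.2500 8.1000]
After op 4 tick(8): ref=17.0000 raw=[19.7500 20.4000 21.2500 15.3000]
After op 5 sync(1): ref=17.0000 raw=[19.7500 17.0000 21.2500 15.3000]
After op 6 tick(10): ref=27.0000 raw=[32.2500 29.0000 33.7500 24.3000]
After op 7 tick(4): ref=31.0000 raw=[37.2500 33.8000 38.7500 27.9000]
After op 8 sync(0): ref=31.0000 raw=[31.0000 33.8000 38.7500 27.9000]
Wrap final raw readings (mod 12): 31.0000 mod 12 = 7.0000; 33.8000 mod 12 = 9.8000; 38.7500 mod 12 = 2.7500; 27.9000 mod 12 = 3.9000

Answer: 7.0000 9.8000 2.7500 3.9000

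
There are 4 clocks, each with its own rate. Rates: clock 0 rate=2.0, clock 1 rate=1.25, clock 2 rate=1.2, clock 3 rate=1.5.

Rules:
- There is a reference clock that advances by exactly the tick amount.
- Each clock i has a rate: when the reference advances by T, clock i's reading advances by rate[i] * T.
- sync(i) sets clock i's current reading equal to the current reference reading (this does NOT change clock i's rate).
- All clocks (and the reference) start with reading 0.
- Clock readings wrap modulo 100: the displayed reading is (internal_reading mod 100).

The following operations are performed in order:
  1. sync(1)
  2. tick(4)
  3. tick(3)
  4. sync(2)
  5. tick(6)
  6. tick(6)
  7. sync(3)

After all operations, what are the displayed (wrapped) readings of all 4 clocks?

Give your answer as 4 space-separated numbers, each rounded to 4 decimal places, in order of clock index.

Answer: 38.0000 23.7500 21.4000 19.0000

Derivation:
After op 1 sync(1): ref=0.0000 raw=[0.0000 0.0000 0.0000 0.0000]
After op 2 tick(4): ref=4.0000 raw=[8.0000 5.0000 4.8000 6.0000]
After op 3 tick(3): ref=7.0000 raw=[14.0000 8.7500 8.4000 10.5000]
After op 4 sync(2): ref=7.0000 raw=[14.0000 8.7500 7.0000 10.5000]
After op 5 tick(6): ref=13.0000 raw=[26.0000 16.2500 14.2000 19.5000]
After op 6 tick(6): ref=19.0000 raw=[38.0000 23.7500 21.4000 28.5000]
After op 7 sync(3): ref=19.0000 raw=[38.0000 23.7500 21.4000 19.0000]
Wrap final raw readings (mod 100): 38.0000 mod 100 = 38.0000; 23.7500 mod 100 = 23.7500; 21.4000 mod 100 = 21.4000; 19.0000 mod 100 = 19.0000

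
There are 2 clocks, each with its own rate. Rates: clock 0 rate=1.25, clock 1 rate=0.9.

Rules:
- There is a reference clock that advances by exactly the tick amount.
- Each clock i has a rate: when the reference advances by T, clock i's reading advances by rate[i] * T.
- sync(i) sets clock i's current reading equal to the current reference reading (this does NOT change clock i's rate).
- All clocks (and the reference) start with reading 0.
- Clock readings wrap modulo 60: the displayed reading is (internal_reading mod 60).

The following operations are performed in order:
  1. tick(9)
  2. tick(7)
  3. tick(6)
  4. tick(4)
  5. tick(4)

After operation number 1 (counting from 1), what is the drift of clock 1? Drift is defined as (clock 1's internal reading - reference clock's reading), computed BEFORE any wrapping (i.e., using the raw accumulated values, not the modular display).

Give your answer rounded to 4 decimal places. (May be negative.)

Answer: -0.9000

Derivation:
After op 1 tick(9): ref=9.0000 raw=[11.2500 8.1000]
Drift of clock 1 after op 1: 8.1000 - 9.0000 = -0.9000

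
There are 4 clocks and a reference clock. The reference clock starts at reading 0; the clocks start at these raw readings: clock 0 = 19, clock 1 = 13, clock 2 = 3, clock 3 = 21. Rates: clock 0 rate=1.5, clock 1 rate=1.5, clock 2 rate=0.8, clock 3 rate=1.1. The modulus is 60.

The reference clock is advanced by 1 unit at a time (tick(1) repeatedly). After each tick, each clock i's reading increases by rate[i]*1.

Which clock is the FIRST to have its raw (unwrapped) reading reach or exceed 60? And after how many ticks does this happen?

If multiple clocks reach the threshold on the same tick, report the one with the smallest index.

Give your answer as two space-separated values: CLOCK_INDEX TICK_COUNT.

Answer: 0 28

Derivation:
clock 0: start=19, rate=1.5, needs 60-19 = 41; ticks = ceil(41/1.5) = ceil(27.3333) = 28; reading at tick 28 = 19 + 1.5*28 = 61.0000
clock 1: start=13, rate=1.5, needs 60-13 = 47; ticks = ceil(47/1.5) = ceil(31.3333) = 32; reading at tick 32 = 13 + 1.5*32 = 61.0000
clock 2: start=3, rate=0.8, needs 60-3 = 57; ticks = ceil(57/0.8) = ceil(71.2500) = 72; reading at tick 72 = 3 + 0.8*72 = 60.6000
clock 3: start=21, rate=1.1, needs 60-21 = 39; ticks = ceil(39/1.1) = ceil(35.4545) = 36; reading at tick 36 = 21 + 1.1*36 = 60.6000
Minimum tick count = 28; winners = [0]; smallest index = 0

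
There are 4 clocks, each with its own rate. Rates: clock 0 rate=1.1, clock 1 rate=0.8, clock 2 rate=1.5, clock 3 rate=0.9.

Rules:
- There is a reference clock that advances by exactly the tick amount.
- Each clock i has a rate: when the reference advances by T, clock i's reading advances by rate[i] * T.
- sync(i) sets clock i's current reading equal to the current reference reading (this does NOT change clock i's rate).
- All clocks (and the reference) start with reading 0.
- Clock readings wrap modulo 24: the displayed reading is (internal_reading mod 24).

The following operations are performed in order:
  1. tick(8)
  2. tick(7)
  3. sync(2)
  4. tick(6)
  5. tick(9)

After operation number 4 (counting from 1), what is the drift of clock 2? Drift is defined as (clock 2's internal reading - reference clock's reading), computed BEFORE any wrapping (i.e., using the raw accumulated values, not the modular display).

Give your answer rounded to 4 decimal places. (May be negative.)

After op 1 tick(8): ref=8.0000 raw=[8.8000 6.4000 12.0000 7.2000]
After op 2 tick(7): ref=15.0000 raw=[16.5000 12.0000 22.5000 13.5000]
After op 3 sync(2): ref=15.0000 raw=[16.5000 12.0000 15.0000 13.5000]
After op 4 tick(6): ref=21.0000 raw=[23.1000 16.8000 24.0000 18.9000]
Drift of clock 2 after op 4: 24.0000 - 21.0000 = 3.0000

Answer: 3.0000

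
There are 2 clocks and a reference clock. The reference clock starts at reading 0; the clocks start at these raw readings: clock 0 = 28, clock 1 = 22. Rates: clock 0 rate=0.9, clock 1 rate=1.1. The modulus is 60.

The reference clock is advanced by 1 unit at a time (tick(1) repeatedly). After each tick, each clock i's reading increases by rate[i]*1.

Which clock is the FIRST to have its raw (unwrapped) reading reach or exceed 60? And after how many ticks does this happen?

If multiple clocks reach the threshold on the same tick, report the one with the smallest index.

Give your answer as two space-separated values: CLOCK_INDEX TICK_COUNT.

clock 0: start=28, rate=0.9, needs 60-28 = 32; ticks = ceil(32/0.9) = ceil(35.5556) = 36; reading at tick 36 = 28 + 0.9*36 = 60.4000
clock 1: start=22, rate=1.1, needs 60-22 = 38; ticks = ceil(38/1.1) = ceil(34.5455) = 35; reading at tick 35 = 22 + 1.1*35 = 60.5000
Minimum tick count = 35; winners = [1]; smallest index = 1

Answer: 1 35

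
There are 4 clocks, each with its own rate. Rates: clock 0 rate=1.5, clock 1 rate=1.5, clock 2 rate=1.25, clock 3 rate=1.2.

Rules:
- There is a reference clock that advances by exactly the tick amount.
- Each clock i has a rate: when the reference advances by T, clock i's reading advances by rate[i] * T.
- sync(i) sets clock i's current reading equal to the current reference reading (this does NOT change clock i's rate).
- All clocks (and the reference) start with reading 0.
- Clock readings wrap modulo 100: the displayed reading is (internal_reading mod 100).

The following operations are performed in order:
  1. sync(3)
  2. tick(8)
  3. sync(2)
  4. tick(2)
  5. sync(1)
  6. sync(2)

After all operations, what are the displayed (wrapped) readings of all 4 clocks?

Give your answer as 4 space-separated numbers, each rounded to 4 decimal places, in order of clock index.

After op 1 sync(3): ref=0.0000 raw=[0.0000 0.0000 0.0000 0.0000]
After op 2 tick(8): ref=8.0000 raw=[12.0000 12.0000 10.0000 9.6000]
After op 3 sync(2): ref=8.0000 raw=[12.0000 12.0000 8.0000 9.6000]
After op 4 tick(2): ref=10.0000 raw=[15.0000 15.0000 10.5000 12.0000]
After op 5 sync(1): ref=10.0000 raw=[15.0000 10.0000 10.5000 12.0000]
After op 6 sync(2): ref=10.0000 raw=[15.0000 10.0000 10.0000 12.0000]
Wrap final raw readings (mod 100): 15.0000 mod 100 = 15.0000; 10.0000 mod 100 = 10.0000; 10.0000 mod 100 = 10.0000; 12.0000 mod 100 = 12.0000

Answer: 15.0000 10.0000 10.0000 12.0000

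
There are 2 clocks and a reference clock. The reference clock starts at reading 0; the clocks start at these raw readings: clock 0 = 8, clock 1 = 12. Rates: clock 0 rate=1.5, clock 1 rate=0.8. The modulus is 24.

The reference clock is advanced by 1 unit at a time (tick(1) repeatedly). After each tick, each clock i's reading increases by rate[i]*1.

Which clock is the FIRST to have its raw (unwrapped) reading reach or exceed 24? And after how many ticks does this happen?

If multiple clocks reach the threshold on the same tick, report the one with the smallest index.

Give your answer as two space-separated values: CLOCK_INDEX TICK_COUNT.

clock 0: start=8, rate=1.5, needs 24-8 = 16; ticks = ceil(16/1.5) = ceil(10.6667) = 11; reading at tick 11 = 8 + 1.5*11 = 24.5000
clock 1: start=12, rate=0.8, needs 24-12 = 12; ticks = ceil(12/0.8) = ceil(15.0000) = 15; reading at tick 15 = 12 + 0.8*15 = 24.0000
Minimum tick count = 11; winners = [0]; smallest index = 0

Answer: 0 11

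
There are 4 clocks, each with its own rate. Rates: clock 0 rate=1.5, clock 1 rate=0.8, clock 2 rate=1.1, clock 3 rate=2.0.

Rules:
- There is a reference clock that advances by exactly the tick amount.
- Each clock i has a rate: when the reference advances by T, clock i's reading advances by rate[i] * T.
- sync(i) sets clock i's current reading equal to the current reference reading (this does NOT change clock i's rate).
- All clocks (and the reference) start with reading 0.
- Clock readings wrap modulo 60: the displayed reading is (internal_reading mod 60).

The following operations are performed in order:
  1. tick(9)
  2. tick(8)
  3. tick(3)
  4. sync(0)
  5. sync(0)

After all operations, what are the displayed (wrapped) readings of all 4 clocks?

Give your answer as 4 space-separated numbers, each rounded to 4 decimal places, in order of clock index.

Answer: 20.0000 16.0000 22.0000 40.0000

Derivation:
After op 1 tick(9): ref=9.0000 raw=[13.5000 7.2000 9.9000 18.0000]
After op 2 tick(8): ref=17.0000 raw=[25.5000 13.6000 18.7000 34.0000]
After op 3 tick(3): ref=20.0000 raw=[30.0000 16.0000 22.0000 40.0000]
After op 4 sync(0): ref=20.0000 raw=[20.0000 16.0000 22.0000 40.0000]
After op 5 sync(0): ref=20.0000 raw=[20.0000 16.0000 22.0000 40.0000]
Wrap final raw readings (mod 60): 20.0000 mod 60 = 20.0000; 16.0000 mod 60 = 16.0000; 22.0000 mod 60 = 22.0000; 40.0000 mod 60 = 40.0000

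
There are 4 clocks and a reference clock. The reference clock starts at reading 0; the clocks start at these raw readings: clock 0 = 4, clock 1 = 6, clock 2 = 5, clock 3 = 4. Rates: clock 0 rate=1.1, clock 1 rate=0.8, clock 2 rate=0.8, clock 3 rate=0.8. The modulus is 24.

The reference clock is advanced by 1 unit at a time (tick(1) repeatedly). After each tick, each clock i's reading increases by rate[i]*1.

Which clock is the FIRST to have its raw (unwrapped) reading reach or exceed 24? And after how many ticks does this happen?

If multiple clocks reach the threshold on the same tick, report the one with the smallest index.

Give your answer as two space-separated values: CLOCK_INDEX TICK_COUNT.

clock 0: start=4, rate=1.1, needs 24-4 = 20; ticks = ceil(20/1.1) = ceil(18.1818) = 19; reading at tick 19 = 4 + 1.1*19 = 24.9000
clock 1: start=6, rate=0.8, needs 24-6 = 18; ticks = ceil(18/0.8) = ceil(22.5000) = 23; reading at tick 23 = 6 + 0.8*23 = 24.4000
clock 2: start=5, rate=0.8, needs 24-5 = 19; ticks = ceil(19/0.8) = ceil(23.7500) = 24; reading at tick 24 = 5 + 0.8*24 = 24.2000
clock 3: start=4, rate=0.8, needs 24-4 = 20; ticks = ceil(20/0.8) = ceil(25.0000) = 25; reading at tick 25 = 4 + 0.8*25 = 24.0000
Minimum tick count = 19; winners = [0]; smallest index = 0

Answer: 0 19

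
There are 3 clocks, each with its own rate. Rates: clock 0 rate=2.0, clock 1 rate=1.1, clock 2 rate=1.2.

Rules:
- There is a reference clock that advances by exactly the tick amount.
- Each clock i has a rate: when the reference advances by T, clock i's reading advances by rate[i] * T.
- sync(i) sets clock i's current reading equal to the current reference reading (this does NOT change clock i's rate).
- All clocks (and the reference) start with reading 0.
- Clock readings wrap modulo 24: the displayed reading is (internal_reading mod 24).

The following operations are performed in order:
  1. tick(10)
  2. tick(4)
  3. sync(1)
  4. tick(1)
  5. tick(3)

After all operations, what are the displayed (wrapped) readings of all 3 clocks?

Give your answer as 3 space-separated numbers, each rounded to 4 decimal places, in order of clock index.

After op 1 tick(10): ref=10.0000 raw=[20.0000 11.0000 12.0000]
After op 2 tick(4): ref=14.0000 raw=[28.0000 15.4000 16.8000]
After op 3 sync(1): ref=14.0000 raw=[28.0000 14.0000 16.8000]
After op 4 tick(1): ref=15.0000 raw=[30.0000 15.1000 18.0000]
After op 5 tick(3): ref=18.0000 raw=[36.0000 18.4000 21.6000]
Wrap final raw readings (mod 24): 36.0000 mod 24 = 12.0000; 18.4000 mod 24 = 18.4000; 21.6000 mod 24 = 21.6000

Answer: 12.0000 18.4000 21.6000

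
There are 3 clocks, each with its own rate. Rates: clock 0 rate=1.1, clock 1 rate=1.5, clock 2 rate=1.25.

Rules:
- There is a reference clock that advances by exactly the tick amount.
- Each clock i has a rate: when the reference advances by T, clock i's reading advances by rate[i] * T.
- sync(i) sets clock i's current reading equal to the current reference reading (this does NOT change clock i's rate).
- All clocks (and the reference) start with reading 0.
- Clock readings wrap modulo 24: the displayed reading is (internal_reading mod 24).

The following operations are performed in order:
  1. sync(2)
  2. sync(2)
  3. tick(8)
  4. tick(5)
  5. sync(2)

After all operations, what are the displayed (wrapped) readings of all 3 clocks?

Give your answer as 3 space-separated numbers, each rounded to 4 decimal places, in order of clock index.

Answer: 14.3000 19.5000 13.0000

Derivation:
After op 1 sync(2): ref=0.0000 raw=[0.0000 0.0000 0.0000]
After op 2 sync(2): ref=0.0000 raw=[0.0000 0.0000 0.0000]
After op 3 tick(8): ref=8.0000 raw=[8.8000 12.0000 10.0000]
After op 4 tick(5): ref=13.0000 raw=[14.3000 19.5000 16.2500]
After op 5 sync(2): ref=13.0000 raw=[14.3000 19.5000 13.0000]
Wrap final raw readings (mod 24): 14.3000 mod 24 = 14.3000; 19.5000 mod 24 = 19.5000; 13.0000 mod 24 = 13.0000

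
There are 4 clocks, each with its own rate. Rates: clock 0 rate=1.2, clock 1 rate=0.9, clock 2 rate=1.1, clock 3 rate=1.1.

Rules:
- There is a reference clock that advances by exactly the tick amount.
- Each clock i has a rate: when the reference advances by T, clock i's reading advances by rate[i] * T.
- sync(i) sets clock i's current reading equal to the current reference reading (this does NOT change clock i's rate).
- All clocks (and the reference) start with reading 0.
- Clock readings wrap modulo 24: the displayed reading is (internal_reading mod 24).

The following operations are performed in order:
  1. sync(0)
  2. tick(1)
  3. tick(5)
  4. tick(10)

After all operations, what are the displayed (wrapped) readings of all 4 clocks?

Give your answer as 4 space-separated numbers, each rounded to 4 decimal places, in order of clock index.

Answer: 19.2000 14.4000 17.6000 17.6000

Derivation:
After op 1 sync(0): ref=0.0000 raw=[0.0000 0.0000 0.0000 0.0000]
After op 2 tick(1): ref=1.0000 raw=[1.2000 0.9000 1.1000 1.1000]
After op 3 tick(5): ref=6.0000 raw=[7.2000 5.4000 6.6000 6.6000]
After op 4 tick(10): ref=16.0000 raw=[19.2000 14.4000 17.6000 17.6000]
Wrap final raw readings (mod 24): 19.2000 mod 24 = 19.2000; 14.4000 mod 24 = 14.4000; 17.6000 mod 24 = 17.6000; 17.6000 mod 24 = 17.6000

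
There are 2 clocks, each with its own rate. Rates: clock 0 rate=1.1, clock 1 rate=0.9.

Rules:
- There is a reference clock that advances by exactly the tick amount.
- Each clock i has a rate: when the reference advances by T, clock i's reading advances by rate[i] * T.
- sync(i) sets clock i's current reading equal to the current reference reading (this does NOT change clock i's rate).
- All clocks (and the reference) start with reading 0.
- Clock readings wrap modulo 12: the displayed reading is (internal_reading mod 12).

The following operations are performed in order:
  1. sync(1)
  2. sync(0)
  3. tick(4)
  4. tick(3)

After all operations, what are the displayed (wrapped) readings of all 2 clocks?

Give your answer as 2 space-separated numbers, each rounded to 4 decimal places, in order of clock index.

After op 1 sync(1): ref=0.0000 raw=[0.0000 0.0000]
After op 2 sync(0): ref=0.0000 raw=[0.0000 0.0000]
After op 3 tick(4): ref=4.0000 raw=[4.4000 3.6000]
After op 4 tick(3): ref=7.0000 raw=[7.7000 6.3000]
Wrap final raw readings (mod 12): 7.7000 mod 12 = 7.7000; 6.3000 mod 12 = 6.3000

Answer: 7.7000 6.3000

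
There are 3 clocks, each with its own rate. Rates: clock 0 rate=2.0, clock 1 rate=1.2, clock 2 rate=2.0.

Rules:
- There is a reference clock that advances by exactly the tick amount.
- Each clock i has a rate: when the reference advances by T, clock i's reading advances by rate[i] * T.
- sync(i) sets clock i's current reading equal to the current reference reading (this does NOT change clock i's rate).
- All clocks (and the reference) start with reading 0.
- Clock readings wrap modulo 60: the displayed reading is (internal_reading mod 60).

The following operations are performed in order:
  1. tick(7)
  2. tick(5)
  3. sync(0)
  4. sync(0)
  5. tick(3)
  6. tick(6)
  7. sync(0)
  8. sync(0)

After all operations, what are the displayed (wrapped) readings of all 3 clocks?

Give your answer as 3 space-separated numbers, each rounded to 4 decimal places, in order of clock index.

Answer: 21.0000 25.2000 42.0000

Derivation:
After op 1 tick(7): ref=7.0000 raw=[14.0000 8.4000 14.0000]
After op 2 tick(5): ref=12.0000 raw=[24.0000 14.4000 24.0000]
After op 3 sync(0): ref=12.0000 raw=[12.0000 14.4000 24.0000]
After op 4 sync(0): ref=12.0000 raw=[12.0000 14.4000 24.0000]
After op 5 tick(3): ref=15.0000 raw=[18.0000 18.0000 30.0000]
After op 6 tick(6): ref=21.0000 raw=[30.0000 25.2000 42.0000]
After op 7 sync(0): ref=21.0000 raw=[21.0000 25.2000 42.0000]
After op 8 sync(0): ref=21.0000 raw=[21.0000 25.2000 42.0000]
Wrap final raw readings (mod 60): 21.0000 mod 60 = 21.0000; 25.2000 mod 60 = 25.2000; 42.0000 mod 60 = 42.0000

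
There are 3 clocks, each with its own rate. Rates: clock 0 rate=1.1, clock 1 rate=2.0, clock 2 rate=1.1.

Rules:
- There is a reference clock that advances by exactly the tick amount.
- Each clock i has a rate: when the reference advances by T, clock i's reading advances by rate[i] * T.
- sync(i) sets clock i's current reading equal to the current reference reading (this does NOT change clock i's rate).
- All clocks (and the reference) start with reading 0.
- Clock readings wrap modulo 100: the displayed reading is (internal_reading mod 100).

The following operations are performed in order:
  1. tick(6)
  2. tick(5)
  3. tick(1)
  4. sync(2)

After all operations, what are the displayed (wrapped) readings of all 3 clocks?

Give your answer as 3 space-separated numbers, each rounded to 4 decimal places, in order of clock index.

Answer: 13.2000 24.0000 12.0000

Derivation:
After op 1 tick(6): ref=6.0000 raw=[6.6000 12.0000 6.6000]
After op 2 tick(5): ref=11.0000 raw=[12.1000 22.0000 12.1000]
After op 3 tick(1): ref=12.0000 raw=[13.2000 24.0000 13.2000]
After op 4 sync(2): ref=12.0000 raw=[13.2000 24.0000 12.0000]
Wrap final raw readings (mod 100): 13.2000 mod 100 = 13.2000; 24.0000 mod 100 = 24.0000; 12.0000 mod 100 = 12.0000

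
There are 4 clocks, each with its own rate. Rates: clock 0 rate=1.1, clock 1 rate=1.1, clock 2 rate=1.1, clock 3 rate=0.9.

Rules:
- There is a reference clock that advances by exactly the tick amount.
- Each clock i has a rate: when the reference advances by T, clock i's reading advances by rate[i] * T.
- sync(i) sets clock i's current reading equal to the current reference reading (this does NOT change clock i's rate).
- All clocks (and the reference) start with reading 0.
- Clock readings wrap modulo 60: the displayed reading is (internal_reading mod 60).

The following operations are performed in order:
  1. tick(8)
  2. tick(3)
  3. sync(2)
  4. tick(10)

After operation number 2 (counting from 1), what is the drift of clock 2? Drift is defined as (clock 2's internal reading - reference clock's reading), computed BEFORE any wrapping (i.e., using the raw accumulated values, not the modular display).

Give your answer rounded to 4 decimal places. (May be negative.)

After op 1 tick(8): ref=8.0000 raw=[8.8000 8.8000 8.8000 7.2000]
After op 2 tick(3): ref=11.0000 raw=[12.1000 12.1000 12.1000 9.9000]
Drift of clock 2 after op 2: 12.1000 - 11.0000 = 1.1000

Answer: 1.1000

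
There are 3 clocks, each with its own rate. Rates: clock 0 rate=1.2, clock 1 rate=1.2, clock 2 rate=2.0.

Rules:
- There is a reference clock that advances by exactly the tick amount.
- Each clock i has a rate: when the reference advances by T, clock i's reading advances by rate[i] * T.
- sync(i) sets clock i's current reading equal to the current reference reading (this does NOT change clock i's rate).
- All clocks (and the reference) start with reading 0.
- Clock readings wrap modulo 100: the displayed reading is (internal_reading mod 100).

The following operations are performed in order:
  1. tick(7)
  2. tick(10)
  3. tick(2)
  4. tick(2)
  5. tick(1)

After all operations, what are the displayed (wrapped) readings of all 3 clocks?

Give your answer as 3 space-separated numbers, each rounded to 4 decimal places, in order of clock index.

Answer: 26.4000 26.4000 44.0000

Derivation:
After op 1 tick(7): ref=7.0000 raw=[8.4000 8.4000 14.0000]
After op 2 tick(10): ref=17.0000 raw=[20.4000 20.4000 34.0000]
After op 3 tick(2): ref=19.0000 raw=[22.8000 22.8000 38.0000]
After op 4 tick(2): ref=21.0000 raw=[25.2000 25.2000 42.0000]
After op 5 tick(1): ref=22.0000 raw=[26.4000 26.4000 44.0000]
Wrap final raw readings (mod 100): 26.4000 mod 100 = 26.4000; 26.4000 mod 100 = 26.4000; 44.0000 mod 100 = 44.0000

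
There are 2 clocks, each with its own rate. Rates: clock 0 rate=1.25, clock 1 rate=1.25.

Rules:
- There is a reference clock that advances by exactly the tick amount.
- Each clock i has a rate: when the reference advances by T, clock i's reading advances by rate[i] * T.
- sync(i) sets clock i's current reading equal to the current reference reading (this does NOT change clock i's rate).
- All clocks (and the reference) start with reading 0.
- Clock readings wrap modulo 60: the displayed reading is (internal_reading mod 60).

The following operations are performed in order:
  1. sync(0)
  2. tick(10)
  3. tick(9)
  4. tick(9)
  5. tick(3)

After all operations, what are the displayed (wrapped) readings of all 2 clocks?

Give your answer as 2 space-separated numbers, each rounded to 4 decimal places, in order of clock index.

Answer: 38.7500 38.7500

Derivation:
After op 1 sync(0): ref=0.0000 raw=[0.0000 0.0000]
After op 2 tick(10): ref=10.0000 raw=[12.5000 12.5000]
After op 3 tick(9): ref=19.0000 raw=[23.7500 23.7500]
After op 4 tick(9): ref=28.0000 raw=[35.0000 35.0000]
After op 5 tick(3): ref=31.0000 raw=[38.7500 38.7500]
Wrap final raw readings (mod 60): 38.7500 mod 60 = 38.7500; 38.7500 mod 60 = 38.7500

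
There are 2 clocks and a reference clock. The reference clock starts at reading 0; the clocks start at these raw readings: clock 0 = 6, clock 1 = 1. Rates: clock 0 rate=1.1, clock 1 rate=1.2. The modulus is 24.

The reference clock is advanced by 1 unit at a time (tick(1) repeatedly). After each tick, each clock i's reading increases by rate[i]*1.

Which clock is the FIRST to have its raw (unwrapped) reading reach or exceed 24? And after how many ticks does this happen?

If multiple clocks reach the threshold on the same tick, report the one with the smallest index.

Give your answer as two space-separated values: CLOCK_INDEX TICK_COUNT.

Answer: 0 17

Derivation:
clock 0: start=6, rate=1.1, needs 24-6 = 18; ticks = ceil(18/1.1) = ceil(16.3636) = 17; reading at tick 17 = 6 + 1.1*17 = 24.7000
clock 1: start=1, rate=1.2, needs 24-1 = 23; ticks = ceil(23/1.2) = ceil(19.1667) = 20; reading at tick 20 = 1 + 1.2*20 = 25.0000
Minimum tick count = 17; winners = [0]; smallest index = 0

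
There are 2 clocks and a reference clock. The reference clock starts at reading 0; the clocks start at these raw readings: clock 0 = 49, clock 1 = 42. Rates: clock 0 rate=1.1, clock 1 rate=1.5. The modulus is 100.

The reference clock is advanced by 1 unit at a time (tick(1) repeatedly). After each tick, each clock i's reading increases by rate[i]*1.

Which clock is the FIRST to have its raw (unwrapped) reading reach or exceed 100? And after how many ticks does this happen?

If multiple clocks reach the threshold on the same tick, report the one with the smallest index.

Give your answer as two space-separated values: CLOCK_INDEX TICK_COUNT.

clock 0: start=49, rate=1.1, needs 100-49 = 51; ticks = ceil(51/1.1) = ceil(46.3636) = 47; reading at tick 47 = 49 + 1.1*47 = 100.7000
clock 1: start=42, rate=1.5, needs 100-42 = 58; ticks = ceil(58/1.5) = ceil(38.6667) = 39; reading at tick 39 = 42 + 1.5*39 = 100.5000
Minimum tick count = 39; winners = [1]; smallest index = 1

Answer: 1 39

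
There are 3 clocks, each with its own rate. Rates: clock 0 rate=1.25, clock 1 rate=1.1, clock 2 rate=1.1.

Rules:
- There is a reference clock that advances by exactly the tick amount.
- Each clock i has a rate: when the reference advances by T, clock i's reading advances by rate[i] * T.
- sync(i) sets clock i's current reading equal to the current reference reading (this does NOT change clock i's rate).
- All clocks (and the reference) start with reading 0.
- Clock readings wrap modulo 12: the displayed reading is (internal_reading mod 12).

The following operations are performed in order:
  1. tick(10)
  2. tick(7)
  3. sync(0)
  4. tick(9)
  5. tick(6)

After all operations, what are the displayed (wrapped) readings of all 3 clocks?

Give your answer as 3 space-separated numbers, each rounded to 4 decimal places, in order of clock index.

After op 1 tick(10): ref=10.0000 raw=[12.5000 11.0000 11.0000]
After op 2 tick(7): ref=17.0000 raw=[21.2500 18.7000 18.7000]
After op 3 sync(0): ref=17.0000 raw=[17.0000 18.7000 18.7000]
After op 4 tick(9): ref=26.0000 raw=[28.2500 28.6000 28.6000]
After op 5 tick(6): ref=32.0000 raw=[35.7500 35.2000 35.2000]
Wrap final raw readings (mod 12): 35.7500 mod 12 = 11.7500; 35.2000 mod 12 = 11.2000; 35.2000 mod 12 = 11.2000

Answer: 11.7500 11.2000 11.2000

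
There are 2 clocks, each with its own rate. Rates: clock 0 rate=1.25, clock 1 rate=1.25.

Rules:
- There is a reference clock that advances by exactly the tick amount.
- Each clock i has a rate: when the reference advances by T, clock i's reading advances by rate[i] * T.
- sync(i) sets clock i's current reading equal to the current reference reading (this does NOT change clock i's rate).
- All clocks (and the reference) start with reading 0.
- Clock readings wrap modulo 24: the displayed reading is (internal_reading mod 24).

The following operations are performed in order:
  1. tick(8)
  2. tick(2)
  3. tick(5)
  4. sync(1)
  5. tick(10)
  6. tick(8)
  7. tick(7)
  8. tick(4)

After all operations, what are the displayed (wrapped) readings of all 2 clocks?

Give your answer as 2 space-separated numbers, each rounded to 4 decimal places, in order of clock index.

Answer: 7.0000 3.2500

Derivation:
After op 1 tick(8): ref=8.0000 raw=[10.0000 10.0000]
After op 2 tick(2): ref=10.0000 raw=[12.5000 12.5000]
After op 3 tick(5): ref=15.0000 raw=[18.7500 18.7500]
After op 4 sync(1): ref=15.0000 raw=[18.7500 15.0000]
After op 5 tick(10): ref=25.0000 raw=[31.2500 27.5000]
After op 6 tick(8): ref=33.0000 raw=[41.2500 37.5000]
After op 7 tick(7): ref=40.0000 raw=[50.0000 46.2500]
After op 8 tick(4): ref=44.0000 raw=[55.0000 51.2500]
Wrap final raw readings (mod 24): 55.0000 mod 24 = 7.0000; 51.2500 mod 24 = 3.2500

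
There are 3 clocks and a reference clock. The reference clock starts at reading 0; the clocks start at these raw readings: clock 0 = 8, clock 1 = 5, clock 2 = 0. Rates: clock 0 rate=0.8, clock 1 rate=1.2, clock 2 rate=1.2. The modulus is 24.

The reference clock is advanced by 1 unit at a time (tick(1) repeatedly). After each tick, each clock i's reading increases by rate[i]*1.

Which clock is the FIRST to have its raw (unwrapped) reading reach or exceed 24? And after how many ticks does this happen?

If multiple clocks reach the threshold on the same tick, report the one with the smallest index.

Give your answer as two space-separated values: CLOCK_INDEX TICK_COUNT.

Answer: 1 16

Derivation:
clock 0: start=8, rate=0.8, needs 24-8 = 16; ticks = ceil(16/0.8) = ceil(20.0000) = 20; reading at tick 20 = 8 + 0.8*20 = 24.0000
clock 1: start=5, rate=1.2, needs 24-5 = 19; ticks = ceil(19/1.2) = ceil(15.8333) = 16; reading at tick 16 = 5 + 1.2*16 = 24.2000
clock 2: start=0, rate=1.2, needs 24-0 = 24; ticks = ceil(24/1.2) = ceil(20.0000) = 20; reading at tick 20 = 0 + 1.2*20 = 24.0000
Minimum tick count = 16; winners = [1]; smallest index = 1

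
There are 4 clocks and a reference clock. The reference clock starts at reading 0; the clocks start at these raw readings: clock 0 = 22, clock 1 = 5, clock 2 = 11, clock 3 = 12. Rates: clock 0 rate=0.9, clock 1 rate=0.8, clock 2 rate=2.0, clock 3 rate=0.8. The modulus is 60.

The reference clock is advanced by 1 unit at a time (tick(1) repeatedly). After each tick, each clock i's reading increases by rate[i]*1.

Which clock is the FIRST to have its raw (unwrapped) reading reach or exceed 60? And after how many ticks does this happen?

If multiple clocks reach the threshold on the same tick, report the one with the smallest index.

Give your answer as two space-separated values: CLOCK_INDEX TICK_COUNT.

Answer: 2 25

Derivation:
clock 0: start=22, rate=0.9, needs 60-22 = 38; ticks = ceil(38/0.9) = ceil(42.2222) = 43; reading at tick 43 = 22 + 0.9*43 = 60.7000
clock 1: start=5, rate=0.8, needs 60-5 = 55; ticks = ceil(55/0.8) = ceil(68.7500) = 69; reading at tick 69 = 5 + 0.8*69 = 60.2000
clock 2: start=11, rate=2.0, needs 60-11 = 49; ticks = ceil(49/2.0) = ceil(24.5000) = 25; reading at tick 25 = 11 + 2.0*25 = 61.0000
clock 3: start=12, rate=0.8, needs 60-12 = 48; ticks = ceil(48/0.8) = ceil(60.0000) = 60; reading at tick 60 = 12 + 0.8*60 = 60.0000
Minimum tick count = 25; winners = [2]; smallest index = 2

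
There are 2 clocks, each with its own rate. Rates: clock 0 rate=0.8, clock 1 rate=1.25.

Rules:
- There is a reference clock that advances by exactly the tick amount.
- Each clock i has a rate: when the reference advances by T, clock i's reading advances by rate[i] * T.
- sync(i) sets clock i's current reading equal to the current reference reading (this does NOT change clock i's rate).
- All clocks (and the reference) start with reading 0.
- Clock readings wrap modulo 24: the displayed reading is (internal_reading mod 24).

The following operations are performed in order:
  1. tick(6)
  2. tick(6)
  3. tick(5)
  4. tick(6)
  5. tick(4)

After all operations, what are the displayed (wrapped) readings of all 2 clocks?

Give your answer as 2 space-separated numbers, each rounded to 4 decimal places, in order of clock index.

After op 1 tick(6): ref=6.0000 raw=[4.8000 7.5000]
After op 2 tick(6): ref=12.0000 raw=[9.6000 15.0000]
After op 3 tick(5): ref=17.0000 raw=[13.6000 21.2500]
After op 4 tick(6): ref=23.0000 raw=[18.4000 28.7500]
After op 5 tick(4): ref=27.0000 raw=[21.6000 33.7500]
Wrap final raw readings (mod 24): 21.6000 mod 24 = 21.6000; 33.7500 mod 24 = 9.7500

Answer: 21.6000 9.7500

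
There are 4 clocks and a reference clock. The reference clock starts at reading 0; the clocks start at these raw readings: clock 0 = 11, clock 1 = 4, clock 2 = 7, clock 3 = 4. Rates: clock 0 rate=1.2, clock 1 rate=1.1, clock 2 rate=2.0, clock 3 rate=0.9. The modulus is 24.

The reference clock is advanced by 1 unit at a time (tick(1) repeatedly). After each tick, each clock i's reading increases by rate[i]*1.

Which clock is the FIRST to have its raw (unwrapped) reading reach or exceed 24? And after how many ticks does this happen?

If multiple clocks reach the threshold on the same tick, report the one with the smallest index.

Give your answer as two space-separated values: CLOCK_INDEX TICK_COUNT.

Answer: 2 9

Derivation:
clock 0: start=11, rate=1.2, needs 24-11 = 13; ticks = ceil(13/1.2) = ceil(10.8333) = 11; reading at tick 11 = 11 + 1.2*11 = 24.2000
clock 1: start=4, rate=1.1, needs 24-4 = 20; ticks = ceil(20/1.1) = ceil(18.1818) = 19; reading at tick 19 = 4 + 1.1*19 = 24.9000
clock 2: start=7, rate=2.0, needs 24-7 = 17; ticks = ceil(17/2.0) = ceil(8.5000) = 9; reading at tick 9 = 7 + 2.0*9 = 25.0000
clock 3: start=4, rate=0.9, needs 24-4 = 20; ticks = ceil(20/0.9) = ceil(22.2222) = 23; reading at tick 23 = 4 + 0.9*23 = 24.7000
Minimum tick count = 9; winners = [2]; smallest index = 2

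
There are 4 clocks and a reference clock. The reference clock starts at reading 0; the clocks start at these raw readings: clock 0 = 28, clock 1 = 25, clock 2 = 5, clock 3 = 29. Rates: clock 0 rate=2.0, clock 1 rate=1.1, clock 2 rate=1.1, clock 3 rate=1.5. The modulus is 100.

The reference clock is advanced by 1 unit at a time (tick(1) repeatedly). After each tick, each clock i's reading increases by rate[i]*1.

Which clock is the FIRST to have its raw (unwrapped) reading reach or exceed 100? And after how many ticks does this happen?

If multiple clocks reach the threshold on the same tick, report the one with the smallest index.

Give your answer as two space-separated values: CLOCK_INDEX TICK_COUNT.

Answer: 0 36

Derivation:
clock 0: start=28, rate=2.0, needs 100-28 = 72; ticks = ceil(72/2.0) = ceil(36.0000) = 36; reading at tick 36 = 28 + 2.0*36 = 100.0000
clock 1: start=25, rate=1.1, needs 100-25 = 75; ticks = ceil(75/1.1) = ceil(68.1818) = 69; reading at tick 69 = 25 + 1.1*69 = 100.9000
clock 2: start=5, rate=1.1, needs 100-5 = 95; ticks = ceil(95/1.1) = ceil(86.3636) = 87; reading at tick 87 = 5 + 1.1*87 = 100.7000
clock 3: start=29, rate=1.5, needs 100-29 = 71; ticks = ceil(71/1.5) = ceil(47.3333) = 48; reading at tick 48 = 29 + 1.5*48 = 101.0000
Minimum tick count = 36; winners = [0]; smallest index = 0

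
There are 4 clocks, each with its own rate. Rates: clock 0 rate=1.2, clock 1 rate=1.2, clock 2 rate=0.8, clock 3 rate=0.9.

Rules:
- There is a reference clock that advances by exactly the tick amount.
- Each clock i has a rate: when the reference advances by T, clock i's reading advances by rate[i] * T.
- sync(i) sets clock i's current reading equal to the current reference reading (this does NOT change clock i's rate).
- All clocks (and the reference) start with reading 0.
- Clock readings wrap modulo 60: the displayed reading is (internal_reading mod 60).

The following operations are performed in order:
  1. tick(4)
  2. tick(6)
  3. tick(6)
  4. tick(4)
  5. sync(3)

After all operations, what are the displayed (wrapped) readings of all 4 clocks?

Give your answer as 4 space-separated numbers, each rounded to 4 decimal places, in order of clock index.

Answer: 24.0000 24.0000 16.0000 20.0000

Derivation:
After op 1 tick(4): ref=4.0000 raw=[4.8000 4.8000 3.2000 3.6000]
After op 2 tick(6): ref=10.0000 raw=[12.0000 12.0000 8.0000 9.0000]
After op 3 tick(6): ref=16.0000 raw=[19.2000 19.2000 12.8000 14.4000]
After op 4 tick(4): ref=20.0000 raw=[24.0000 24.0000 16.0000 18.0000]
After op 5 sync(3): ref=20.0000 raw=[24.0000 24.0000 16.0000 20.0000]
Wrap final raw readings (mod 60): 24.0000 mod 60 = 24.0000; 24.0000 mod 60 = 24.0000; 16.0000 mod 60 = 16.0000; 20.0000 mod 60 = 20.0000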